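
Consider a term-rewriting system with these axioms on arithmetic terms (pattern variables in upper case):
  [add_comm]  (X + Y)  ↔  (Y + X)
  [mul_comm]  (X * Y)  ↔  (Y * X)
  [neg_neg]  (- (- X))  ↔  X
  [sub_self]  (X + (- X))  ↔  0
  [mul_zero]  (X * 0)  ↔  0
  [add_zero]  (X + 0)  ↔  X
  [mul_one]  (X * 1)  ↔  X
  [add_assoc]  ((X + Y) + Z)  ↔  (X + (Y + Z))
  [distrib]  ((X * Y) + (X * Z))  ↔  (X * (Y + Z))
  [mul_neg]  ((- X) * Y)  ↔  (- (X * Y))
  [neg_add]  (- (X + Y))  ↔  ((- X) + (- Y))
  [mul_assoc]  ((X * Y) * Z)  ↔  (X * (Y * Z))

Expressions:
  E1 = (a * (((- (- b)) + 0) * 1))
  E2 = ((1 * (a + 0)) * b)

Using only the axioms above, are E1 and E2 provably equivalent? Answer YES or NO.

1. [add_zero →] ((- (- b)) + 0)  →  (- (- b));  E1 = (a * ((- (- b)) * 1))
2. [neg_neg →] (- (- b))  →  b;  E1 = (a * (b * 1))
3. [mul_one →] (b * 1)  →  b;  E1 = (a * b)
4. [mul_one ←] (a * b)  →  ((a * b) * 1)
5. [mul_comm →] ((a * b) * 1)  →  (1 * (a * b))
6. [mul_assoc ←] (1 * (a * b))  →  ((1 * a) * b)
7. [add_zero ←] a  →  (a + 0);  this is E2

YES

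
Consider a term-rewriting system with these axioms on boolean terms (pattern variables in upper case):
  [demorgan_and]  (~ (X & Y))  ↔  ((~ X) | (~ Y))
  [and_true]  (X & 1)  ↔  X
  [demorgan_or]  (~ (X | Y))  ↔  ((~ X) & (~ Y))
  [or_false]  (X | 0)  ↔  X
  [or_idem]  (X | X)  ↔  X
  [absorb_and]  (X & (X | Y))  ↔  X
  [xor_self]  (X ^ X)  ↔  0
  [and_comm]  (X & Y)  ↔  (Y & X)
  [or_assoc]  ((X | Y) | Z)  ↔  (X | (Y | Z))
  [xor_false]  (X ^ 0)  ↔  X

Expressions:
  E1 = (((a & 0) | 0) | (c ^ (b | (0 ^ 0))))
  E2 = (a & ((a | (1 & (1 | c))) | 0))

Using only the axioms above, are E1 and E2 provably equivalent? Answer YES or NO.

Every axiom is a valid identity, so a rewrite proof would force E1 and E2 to agree under every assignment.
At a=0, b=0, c=1: E1 = 1 but E2 = 0; they differ, so no derivation exists.

NO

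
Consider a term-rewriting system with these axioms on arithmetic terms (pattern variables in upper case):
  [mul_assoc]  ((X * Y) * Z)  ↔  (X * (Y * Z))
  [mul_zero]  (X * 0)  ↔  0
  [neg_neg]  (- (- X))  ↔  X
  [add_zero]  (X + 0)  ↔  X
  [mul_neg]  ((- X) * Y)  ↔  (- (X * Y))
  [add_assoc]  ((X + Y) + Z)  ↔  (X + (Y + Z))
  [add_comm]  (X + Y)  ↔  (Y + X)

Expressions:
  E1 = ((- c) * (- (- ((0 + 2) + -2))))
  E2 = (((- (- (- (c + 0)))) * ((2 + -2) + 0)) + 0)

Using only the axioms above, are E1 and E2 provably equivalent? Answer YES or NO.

YES

1. [neg_neg →] (- (- ((0 + 2) + -2)))  →  ((0 + 2) + -2);  E1 = ((- c) * ((0 + 2) + -2))
2. [add_comm →] (0 + 2)  →  (2 + 0);  E1 = ((- c) * ((2 + 0) + -2))
3. [add_zero →] (2 + 0)  →  2;  E1 = ((- c) * (2 + -2))
4. [neg_neg ←] (- c)  →  (- (- (- c)));  E1 = ((- (- (- c))) * (2 + -2))
5. [add_zero ←] c  →  (c + 0);  E1 = ((- (- (- (c + 0)))) * (2 + -2))
6. [add_zero ←] (2 + -2)  →  ((2 + -2) + 0);  E1 = ((- (- (- (c + 0)))) * ((2 + -2) + 0))
7. [add_zero ←] ((- (- (- (c + 0)))) * ((2 + -2) + 0))  →  (((- (- (- (c + 0)))) * ((2 + -2) + 0)) + 0);  this is E2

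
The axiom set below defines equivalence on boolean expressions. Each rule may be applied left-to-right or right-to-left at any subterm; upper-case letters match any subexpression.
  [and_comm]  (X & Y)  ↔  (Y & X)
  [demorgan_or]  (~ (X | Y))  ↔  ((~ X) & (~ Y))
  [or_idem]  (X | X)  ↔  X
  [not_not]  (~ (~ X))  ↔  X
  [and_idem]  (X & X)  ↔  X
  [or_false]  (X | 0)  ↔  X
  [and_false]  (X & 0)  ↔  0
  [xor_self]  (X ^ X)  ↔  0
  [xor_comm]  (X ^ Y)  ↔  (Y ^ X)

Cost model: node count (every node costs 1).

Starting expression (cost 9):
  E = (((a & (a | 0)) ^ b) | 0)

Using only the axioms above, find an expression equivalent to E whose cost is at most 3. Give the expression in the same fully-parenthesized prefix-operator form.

(1) (a | 0)  =[or_false →]=  a    ⊢ (((a & a) ^ b) | 0)
(2) (((a & a) ^ b) | 0)  =[or_false →]=  ((a & a) ^ b)
(3) (a & a)  =[and_idem →]=  a    ⊢ cost 3, within 3

(a ^ b)   [cost 3]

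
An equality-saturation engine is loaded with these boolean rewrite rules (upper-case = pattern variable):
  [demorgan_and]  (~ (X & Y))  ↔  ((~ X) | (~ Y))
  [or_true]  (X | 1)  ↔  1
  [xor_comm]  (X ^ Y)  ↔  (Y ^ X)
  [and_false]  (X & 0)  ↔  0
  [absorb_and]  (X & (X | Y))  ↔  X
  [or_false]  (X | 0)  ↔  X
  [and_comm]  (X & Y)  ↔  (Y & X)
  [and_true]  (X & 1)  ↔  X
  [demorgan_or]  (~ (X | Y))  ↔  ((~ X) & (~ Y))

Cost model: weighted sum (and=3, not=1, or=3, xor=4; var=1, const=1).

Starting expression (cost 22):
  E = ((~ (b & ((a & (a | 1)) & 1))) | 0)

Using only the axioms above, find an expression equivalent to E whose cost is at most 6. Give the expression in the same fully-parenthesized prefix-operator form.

step 1: absorb_and (→) rewrites (a & (a | 1)) into a, now ((~ (b & (a & 1))) | 0)
step 2: and_true (→) rewrites (a & 1) into a, now ((~ (b & a)) | 0)
step 3: or_false (→) rewrites ((~ (b & a)) | 0) into (~ (b & a)), reaching cost 6 (bound 6)

(~ (b & a))   [cost 6]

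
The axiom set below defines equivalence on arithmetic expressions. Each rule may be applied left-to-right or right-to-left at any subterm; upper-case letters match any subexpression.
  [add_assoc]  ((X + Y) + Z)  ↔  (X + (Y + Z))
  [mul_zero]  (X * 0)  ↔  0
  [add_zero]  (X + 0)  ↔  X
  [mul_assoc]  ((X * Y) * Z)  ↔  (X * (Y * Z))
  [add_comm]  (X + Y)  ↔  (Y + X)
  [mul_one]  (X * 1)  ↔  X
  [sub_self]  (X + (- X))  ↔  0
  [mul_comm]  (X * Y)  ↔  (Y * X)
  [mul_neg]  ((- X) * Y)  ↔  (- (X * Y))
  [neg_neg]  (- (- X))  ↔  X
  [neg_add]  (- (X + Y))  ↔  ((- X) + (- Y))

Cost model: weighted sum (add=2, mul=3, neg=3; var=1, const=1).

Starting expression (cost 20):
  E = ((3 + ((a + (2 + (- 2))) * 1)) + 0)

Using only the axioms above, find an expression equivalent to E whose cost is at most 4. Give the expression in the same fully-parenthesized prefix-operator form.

(1) (2 + (- 2))  =[sub_self →]=  0    ⊢ ((3 + ((a + 0) * 1)) + 0)
(2) ((a + 0) * 1)  =[mul_one →]=  (a + 0)    ⊢ ((3 + (a + 0)) + 0)
(3) ((3 + (a + 0)) + 0)  =[add_zero →]=  (3 + (a + 0))
(4) (3 + (a + 0))  =[add_comm →]=  ((a + 0) + 3)
(5) (a + 0)  =[add_zero →]=  a    ⊢ cost 4, within 4

(a + 3)   [cost 4]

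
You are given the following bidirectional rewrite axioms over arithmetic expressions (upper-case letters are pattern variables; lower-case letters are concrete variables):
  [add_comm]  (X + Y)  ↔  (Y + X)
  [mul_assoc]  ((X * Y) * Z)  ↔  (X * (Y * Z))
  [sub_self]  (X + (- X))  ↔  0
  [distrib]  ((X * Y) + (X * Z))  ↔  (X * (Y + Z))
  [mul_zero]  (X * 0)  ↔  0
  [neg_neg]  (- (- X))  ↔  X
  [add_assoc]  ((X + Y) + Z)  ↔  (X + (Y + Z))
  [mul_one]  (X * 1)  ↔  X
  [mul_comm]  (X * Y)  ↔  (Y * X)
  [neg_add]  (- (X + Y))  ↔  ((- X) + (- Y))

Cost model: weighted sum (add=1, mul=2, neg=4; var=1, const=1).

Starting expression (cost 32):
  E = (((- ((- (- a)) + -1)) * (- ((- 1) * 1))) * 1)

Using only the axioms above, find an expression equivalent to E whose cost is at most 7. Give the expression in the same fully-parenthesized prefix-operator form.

1. [mul_one →] (((- ((- (- a)) + -1)) * (- ((- 1) * 1))) * 1)  →  ((- ((- (- a)) + -1)) * (- ((- 1) * 1)))
2. [mul_one →] ((- 1) * 1)  →  (- 1);  E = ((- ((- (- a)) + -1)) * (- (- 1)))
3. [neg_neg →] (- (- 1))  →  1;  E = ((- ((- (- a)) + -1)) * 1)
4. [neg_neg →] (- (- a))  →  a;  E = ((- (a + -1)) * 1)
5. [mul_one →] ((- (a + -1)) * 1)  →  (- (a + -1));  cost 7 ≤ 7, done

(- (a + -1))   [cost 7]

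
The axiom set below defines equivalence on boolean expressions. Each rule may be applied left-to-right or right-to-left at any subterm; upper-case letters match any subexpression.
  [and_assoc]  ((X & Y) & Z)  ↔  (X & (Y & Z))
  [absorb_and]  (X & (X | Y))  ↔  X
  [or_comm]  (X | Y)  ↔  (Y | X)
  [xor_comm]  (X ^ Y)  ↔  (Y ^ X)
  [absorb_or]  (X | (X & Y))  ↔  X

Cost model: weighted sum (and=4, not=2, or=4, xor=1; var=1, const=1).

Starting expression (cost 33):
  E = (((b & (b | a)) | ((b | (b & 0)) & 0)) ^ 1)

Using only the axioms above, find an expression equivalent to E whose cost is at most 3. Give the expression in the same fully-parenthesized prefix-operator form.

(b ^ 1)   [cost 3]

(1) (b | (b & 0))  =[absorb_or →]=  b    ⊢ (((b & (b | a)) | (b & 0)) ^ 1)
(2) (b & (b | a))  =[absorb_and →]=  b    ⊢ ((b | (b & 0)) ^ 1)
(3) (b | (b & 0))  =[absorb_or →]=  b    ⊢ cost 3, within 3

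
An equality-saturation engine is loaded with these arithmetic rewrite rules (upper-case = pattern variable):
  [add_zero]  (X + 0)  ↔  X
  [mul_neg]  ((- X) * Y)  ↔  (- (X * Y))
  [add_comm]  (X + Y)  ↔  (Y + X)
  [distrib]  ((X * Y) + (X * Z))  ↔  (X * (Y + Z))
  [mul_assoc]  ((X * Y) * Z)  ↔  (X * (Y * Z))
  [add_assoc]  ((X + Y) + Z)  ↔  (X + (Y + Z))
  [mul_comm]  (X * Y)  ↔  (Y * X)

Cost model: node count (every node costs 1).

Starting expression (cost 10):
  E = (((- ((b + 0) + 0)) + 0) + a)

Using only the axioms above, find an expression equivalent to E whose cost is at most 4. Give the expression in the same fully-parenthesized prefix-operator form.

((- b) + a)   [cost 4]

step 1: add_zero (→) rewrites ((- ((b + 0) + 0)) + 0) into (- ((b + 0) + 0)), now ((- ((b + 0) + 0)) + a)
step 2: add_zero (→) rewrites ((b + 0) + 0) into (b + 0), now ((- (b + 0)) + a)
step 3: add_zero (→) rewrites (b + 0) into b, reaching cost 4 (bound 4)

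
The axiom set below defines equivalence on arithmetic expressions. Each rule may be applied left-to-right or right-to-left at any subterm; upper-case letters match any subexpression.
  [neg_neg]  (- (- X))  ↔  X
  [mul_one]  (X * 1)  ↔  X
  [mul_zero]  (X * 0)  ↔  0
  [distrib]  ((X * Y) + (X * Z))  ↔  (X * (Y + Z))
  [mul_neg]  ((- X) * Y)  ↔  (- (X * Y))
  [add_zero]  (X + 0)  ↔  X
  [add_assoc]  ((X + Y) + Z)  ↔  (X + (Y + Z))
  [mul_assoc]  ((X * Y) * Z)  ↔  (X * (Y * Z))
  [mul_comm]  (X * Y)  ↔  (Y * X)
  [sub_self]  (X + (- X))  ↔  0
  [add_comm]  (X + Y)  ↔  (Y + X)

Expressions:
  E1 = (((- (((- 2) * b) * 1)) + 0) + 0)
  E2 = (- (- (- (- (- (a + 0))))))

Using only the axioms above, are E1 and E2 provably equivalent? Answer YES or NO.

All listed rules preserve value, hence provable equivalence implies equal values everywhere; look for a separating assignment.
a=0, b=1 gives E1 ↦ 2, E2 ↦ 0; values differ ⇒ not provably equivalent.

NO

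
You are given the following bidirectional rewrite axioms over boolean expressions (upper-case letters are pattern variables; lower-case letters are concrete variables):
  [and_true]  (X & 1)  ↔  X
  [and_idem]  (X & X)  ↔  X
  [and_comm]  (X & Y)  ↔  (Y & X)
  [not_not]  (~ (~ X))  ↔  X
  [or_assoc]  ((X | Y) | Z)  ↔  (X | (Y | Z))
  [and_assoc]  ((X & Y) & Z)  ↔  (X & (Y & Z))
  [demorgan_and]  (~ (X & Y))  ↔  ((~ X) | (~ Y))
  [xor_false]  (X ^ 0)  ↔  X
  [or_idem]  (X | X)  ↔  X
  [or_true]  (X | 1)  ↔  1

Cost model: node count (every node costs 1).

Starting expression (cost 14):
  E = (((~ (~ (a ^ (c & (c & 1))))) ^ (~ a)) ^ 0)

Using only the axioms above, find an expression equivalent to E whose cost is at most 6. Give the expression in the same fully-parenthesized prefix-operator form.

((a ^ c) ^ (~ a))   [cost 6]

(1) (~ (~ (a ^ (c & (c & 1)))))  =[not_not →]=  (a ^ (c & (c & 1)))    ⊢ (((a ^ (c & (c & 1))) ^ (~ a)) ^ 0)
(2) (c & 1)  =[and_true →]=  c    ⊢ (((a ^ (c & c)) ^ (~ a)) ^ 0)
(3) (c & c)  =[and_idem →]=  c    ⊢ (((a ^ c) ^ (~ a)) ^ 0)
(4) (((a ^ c) ^ (~ a)) ^ 0)  =[xor_false →]=  ((a ^ c) ^ (~ a))    ⊢ cost 6, within 6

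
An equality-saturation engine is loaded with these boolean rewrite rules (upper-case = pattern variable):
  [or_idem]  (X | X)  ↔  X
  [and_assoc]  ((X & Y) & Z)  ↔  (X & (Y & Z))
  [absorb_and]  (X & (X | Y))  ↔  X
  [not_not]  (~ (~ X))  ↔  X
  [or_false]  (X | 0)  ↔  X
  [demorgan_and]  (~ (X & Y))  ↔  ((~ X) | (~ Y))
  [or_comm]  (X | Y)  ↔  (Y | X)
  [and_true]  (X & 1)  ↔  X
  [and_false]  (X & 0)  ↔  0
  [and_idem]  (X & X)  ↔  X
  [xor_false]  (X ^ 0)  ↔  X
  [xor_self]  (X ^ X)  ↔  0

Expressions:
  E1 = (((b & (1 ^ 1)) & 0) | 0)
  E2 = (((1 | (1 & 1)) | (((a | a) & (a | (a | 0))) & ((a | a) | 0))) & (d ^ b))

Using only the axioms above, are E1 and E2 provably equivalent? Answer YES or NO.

NO

The axioms are sound identities: if E1 ↔* E2 then E1 and E2 evaluate identically under any assignment.
Under a=0, b=0, d=1: E1 evaluates to 0, E2 to 1. Distinct ⇒ no rewrite sequence connects them.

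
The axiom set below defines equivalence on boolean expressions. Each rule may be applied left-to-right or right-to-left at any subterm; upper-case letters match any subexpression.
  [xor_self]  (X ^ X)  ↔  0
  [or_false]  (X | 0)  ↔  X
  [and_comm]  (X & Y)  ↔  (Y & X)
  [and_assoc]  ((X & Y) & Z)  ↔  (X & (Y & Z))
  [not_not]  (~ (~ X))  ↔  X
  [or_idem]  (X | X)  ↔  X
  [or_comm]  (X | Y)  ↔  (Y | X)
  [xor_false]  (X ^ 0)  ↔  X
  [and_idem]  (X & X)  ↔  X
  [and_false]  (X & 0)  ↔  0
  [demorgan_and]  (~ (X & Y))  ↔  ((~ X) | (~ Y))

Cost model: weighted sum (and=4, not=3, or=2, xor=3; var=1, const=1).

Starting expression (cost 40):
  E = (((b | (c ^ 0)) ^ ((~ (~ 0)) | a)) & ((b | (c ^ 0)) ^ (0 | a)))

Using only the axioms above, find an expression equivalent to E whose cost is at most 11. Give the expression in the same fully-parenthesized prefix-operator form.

((b | c) ^ (0 | a))   [cost 11]

step 1: not_not (→) rewrites (~ (~ 0)) into 0, now (((b | (c ^ 0)) ^ (0 | a)) & ((b | (c ^ 0)) ^ (0 | a)))
step 2: and_idem (→) rewrites (((b | (c ^ 0)) ^ (0 | a)) & ((b | (c ^ 0)) ^ (0 | a))) into ((b | (c ^ 0)) ^ (0 | a))
step 3: xor_false (→) rewrites (c ^ 0) into c, reaching cost 11 (bound 11)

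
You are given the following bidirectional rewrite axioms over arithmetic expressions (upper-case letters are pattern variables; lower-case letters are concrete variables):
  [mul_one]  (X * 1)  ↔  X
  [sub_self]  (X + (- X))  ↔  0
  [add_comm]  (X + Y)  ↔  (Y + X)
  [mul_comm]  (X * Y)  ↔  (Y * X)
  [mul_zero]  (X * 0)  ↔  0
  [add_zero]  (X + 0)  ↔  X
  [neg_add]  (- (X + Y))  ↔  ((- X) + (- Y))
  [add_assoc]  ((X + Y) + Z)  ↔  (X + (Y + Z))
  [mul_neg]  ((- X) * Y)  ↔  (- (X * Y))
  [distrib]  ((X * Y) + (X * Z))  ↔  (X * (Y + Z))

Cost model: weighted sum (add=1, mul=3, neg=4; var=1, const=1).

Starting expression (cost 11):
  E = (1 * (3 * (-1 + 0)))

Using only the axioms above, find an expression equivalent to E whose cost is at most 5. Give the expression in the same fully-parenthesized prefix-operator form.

(1) (1 * (3 * (-1 + 0)))  =[mul_comm →]=  ((3 * (-1 + 0)) * 1)
(2) (-1 + 0)  =[add_zero →]=  -1    ⊢ ((3 * -1) * 1)
(3) ((3 * -1) * 1)  =[mul_one →]=  (3 * -1)    ⊢ cost 5, within 5

(3 * -1)   [cost 5]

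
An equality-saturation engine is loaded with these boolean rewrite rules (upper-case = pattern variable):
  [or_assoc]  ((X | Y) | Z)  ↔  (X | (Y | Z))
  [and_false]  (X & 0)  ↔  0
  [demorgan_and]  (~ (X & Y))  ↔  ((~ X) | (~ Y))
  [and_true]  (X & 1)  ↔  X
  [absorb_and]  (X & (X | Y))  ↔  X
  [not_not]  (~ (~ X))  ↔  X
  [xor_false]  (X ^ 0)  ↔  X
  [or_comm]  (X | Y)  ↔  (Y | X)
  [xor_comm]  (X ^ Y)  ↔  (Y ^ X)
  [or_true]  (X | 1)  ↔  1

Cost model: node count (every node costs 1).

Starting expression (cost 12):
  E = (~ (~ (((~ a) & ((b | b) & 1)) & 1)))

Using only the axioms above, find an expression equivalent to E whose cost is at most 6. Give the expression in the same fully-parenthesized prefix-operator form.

((~ a) & (b | b))   [cost 6]

step 1: not_not (→) rewrites (~ (~ (((~ a) & ((b | b) & 1)) & 1))) into (((~ a) & ((b | b) & 1)) & 1)
step 2: and_true (→) rewrites ((b | b) & 1) into (b | b), now (((~ a) & (b | b)) & 1)
step 3: and_true (→) rewrites (((~ a) & (b | b)) & 1) into ((~ a) & (b | b)), reaching cost 6 (bound 6)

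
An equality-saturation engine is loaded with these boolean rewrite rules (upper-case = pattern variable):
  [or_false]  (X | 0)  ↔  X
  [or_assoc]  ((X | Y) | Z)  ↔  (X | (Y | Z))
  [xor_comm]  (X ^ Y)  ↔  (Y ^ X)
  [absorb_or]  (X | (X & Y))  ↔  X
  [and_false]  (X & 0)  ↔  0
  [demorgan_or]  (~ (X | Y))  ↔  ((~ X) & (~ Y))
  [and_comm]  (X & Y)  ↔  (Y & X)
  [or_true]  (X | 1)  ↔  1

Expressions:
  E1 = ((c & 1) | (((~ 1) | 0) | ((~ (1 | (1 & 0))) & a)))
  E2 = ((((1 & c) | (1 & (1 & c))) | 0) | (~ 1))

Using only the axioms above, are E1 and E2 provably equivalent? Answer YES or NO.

1. [absorb_or →] (1 | (1 & 0))  →  1;  E1 = ((c & 1) | (((~ 1) | 0) | ((~ 1) & a)))
2. [or_false →] ((~ 1) | 0)  →  (~ 1);  E1 = ((c & 1) | ((~ 1) | ((~ 1) & a)))
3. [and_comm →] (c & 1)  →  (1 & c);  E1 = ((1 & c) | ((~ 1) | ((~ 1) & a)))
4. [absorb_or →] ((~ 1) | ((~ 1) & a))  →  (~ 1);  E1 = ((1 & c) | (~ 1))
5. [absorb_or ←] (1 & c)  →  ((1 & c) | ((1 & c) & 1));  E1 = (((1 & c) | ((1 & c) & 1)) | (~ 1))
6. [and_comm →] ((1 & c) & 1)  →  (1 & (1 & c));  E1 = (((1 & c) | (1 & (1 & c))) | (~ 1))
7. [or_false ←] ((1 & c) | (1 & (1 & c)))  →  (((1 & c) | (1 & (1 & c))) | 0);  this is E2

YES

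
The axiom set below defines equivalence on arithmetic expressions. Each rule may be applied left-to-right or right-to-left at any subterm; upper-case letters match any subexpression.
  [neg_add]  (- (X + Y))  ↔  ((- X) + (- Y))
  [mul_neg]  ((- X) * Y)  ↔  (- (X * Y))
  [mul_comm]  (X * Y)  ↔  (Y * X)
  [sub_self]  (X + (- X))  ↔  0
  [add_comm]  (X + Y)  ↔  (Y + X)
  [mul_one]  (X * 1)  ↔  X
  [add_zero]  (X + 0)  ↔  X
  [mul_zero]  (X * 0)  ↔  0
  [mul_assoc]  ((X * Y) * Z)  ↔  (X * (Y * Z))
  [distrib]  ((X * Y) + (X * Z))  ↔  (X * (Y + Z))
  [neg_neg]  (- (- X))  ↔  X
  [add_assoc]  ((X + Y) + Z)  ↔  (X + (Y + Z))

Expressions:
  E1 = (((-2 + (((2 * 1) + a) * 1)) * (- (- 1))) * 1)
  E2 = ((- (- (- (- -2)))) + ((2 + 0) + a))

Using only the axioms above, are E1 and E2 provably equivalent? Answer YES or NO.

YES

step 1: mul_one (→) rewrites (((2 * 1) + a) * 1) into ((2 * 1) + a), now (((-2 + ((2 * 1) + a)) * (- (- 1))) * 1)
step 2: neg_neg (→) rewrites (- (- 1)) into 1, now (((-2 + ((2 * 1) + a)) * 1) * 1)
step 3: mul_one (→) rewrites ((-2 + ((2 * 1) + a)) * 1) into (-2 + ((2 * 1) + a)), now ((-2 + ((2 * 1) + a)) * 1)
step 4: mul_one (→) rewrites ((-2 + ((2 * 1) + a)) * 1) into (-2 + ((2 * 1) + a))
step 5: mul_one (→) rewrites (2 * 1) into 2, now (-2 + (2 + a))
step 6: neg_neg (←) rewrites -2 into (- (- -2)), now ((- (- -2)) + (2 + a))
step 7: neg_neg (←) rewrites (- -2) into (- (- (- -2))), now ((- (- (- (- -2)))) + (2 + a))
step 8: add_zero (←) rewrites 2 into (2 + 0), which is E2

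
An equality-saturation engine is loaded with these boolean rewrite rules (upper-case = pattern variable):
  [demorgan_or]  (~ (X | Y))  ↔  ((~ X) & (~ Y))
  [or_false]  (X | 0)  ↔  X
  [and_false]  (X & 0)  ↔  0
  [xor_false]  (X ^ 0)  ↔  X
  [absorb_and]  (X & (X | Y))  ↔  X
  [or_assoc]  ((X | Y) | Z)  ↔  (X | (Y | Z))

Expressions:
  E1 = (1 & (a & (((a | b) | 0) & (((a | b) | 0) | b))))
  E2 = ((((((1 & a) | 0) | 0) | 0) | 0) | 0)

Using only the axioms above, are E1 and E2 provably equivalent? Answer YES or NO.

YES

1. [absorb_and →] (((a | b) | 0) & (((a | b) | 0) | b))  →  ((a | b) | 0);  E1 = (1 & (a & ((a | b) | 0)))
2. [or_false →] ((a | b) | 0)  →  (a | b);  E1 = (1 & (a & (a | b)))
3. [absorb_and →] (a & (a | b))  →  a;  E1 = (1 & a)
4. [or_false ←] (1 & a)  →  ((1 & a) | 0)
5. [or_false ←] ((1 & a) | 0)  →  (((1 & a) | 0) | 0)
6. [or_false ←] 0  →  (0 | 0);  E1 = (((1 & a) | (0 | 0)) | 0)
7. [or_false ←] (((1 & a) | (0 | 0)) | 0)  →  ((((1 & a) | (0 | 0)) | 0) | 0)
8. [or_false ←] (1 & a)  →  ((1 & a) | 0);  E1 = (((((1 & a) | 0) | (0 | 0)) | 0) | 0)
9. [or_assoc ←] (((1 & a) | 0) | (0 | 0))  →  ((((1 & a) | 0) | 0) | 0);  this is E2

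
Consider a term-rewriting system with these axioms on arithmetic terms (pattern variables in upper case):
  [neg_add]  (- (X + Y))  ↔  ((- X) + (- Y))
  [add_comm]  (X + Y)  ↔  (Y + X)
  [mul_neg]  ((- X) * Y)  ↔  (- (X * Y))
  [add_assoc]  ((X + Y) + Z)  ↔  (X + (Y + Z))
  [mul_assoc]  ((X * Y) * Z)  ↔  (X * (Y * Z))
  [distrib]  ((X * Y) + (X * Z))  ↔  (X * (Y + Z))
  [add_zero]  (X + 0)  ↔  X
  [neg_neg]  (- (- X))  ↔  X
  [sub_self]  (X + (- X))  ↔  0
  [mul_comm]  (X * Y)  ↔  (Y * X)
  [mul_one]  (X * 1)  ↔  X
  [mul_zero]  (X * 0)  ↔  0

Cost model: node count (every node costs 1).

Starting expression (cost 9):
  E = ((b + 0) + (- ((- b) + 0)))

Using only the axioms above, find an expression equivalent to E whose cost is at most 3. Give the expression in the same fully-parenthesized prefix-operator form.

(1) ((- b) + 0)  =[add_zero →]=  (- b)    ⊢ ((b + 0) + (- (- b)))
(2) (b + 0)  =[add_zero →]=  b    ⊢ (b + (- (- b)))
(3) (- (- b))  =[neg_neg →]=  b    ⊢ cost 3, within 3

(b + b)   [cost 3]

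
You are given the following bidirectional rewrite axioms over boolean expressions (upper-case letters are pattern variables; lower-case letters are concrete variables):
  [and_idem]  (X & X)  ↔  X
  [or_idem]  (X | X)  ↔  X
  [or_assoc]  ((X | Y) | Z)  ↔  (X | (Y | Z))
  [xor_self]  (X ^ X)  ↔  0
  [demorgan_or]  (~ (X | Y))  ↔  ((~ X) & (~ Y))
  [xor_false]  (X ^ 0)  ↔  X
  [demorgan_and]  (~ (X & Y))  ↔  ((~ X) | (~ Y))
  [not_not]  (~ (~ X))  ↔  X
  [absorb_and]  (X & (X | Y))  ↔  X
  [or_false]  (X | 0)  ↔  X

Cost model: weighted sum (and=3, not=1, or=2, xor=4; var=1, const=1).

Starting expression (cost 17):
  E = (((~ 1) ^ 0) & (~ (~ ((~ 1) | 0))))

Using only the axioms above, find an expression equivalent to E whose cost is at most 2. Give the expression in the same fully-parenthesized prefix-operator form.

1. [not_not →] (~ (~ ((~ 1) | 0)))  →  ((~ 1) | 0);  E = (((~ 1) ^ 0) & ((~ 1) | 0))
2. [xor_false →] ((~ 1) ^ 0)  →  (~ 1);  E = ((~ 1) & ((~ 1) | 0))
3. [absorb_and →] ((~ 1) & ((~ 1) | 0))  →  (~ 1);  cost 2 ≤ 2, done

(~ 1)   [cost 2]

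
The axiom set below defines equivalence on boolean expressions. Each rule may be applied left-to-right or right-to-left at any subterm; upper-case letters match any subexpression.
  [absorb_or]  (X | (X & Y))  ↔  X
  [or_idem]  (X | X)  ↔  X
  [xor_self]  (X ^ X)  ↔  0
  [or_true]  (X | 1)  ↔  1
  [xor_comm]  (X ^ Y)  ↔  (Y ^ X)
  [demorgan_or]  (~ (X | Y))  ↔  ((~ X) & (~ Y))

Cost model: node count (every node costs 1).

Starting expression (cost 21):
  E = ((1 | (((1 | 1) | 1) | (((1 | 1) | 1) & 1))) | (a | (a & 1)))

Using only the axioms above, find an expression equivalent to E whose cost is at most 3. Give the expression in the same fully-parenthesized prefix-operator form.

(1) (((1 | 1) | 1) | (((1 | 1) | 1) & 1))  =[absorb_or →]=  ((1 | 1) | 1)    ⊢ ((1 | ((1 | 1) | 1)) | (a | (a & 1)))
(2) (a | (a & 1))  =[absorb_or →]=  a    ⊢ ((1 | ((1 | 1) | 1)) | a)
(3) (1 | 1)  =[or_idem →]=  1    ⊢ ((1 | (1 | 1)) | a)
(4) (1 | 1)  =[or_idem →]=  1    ⊢ ((1 | 1) | a)
(5) (1 | 1)  =[or_idem →]=  1    ⊢ cost 3, within 3

(1 | a)   [cost 3]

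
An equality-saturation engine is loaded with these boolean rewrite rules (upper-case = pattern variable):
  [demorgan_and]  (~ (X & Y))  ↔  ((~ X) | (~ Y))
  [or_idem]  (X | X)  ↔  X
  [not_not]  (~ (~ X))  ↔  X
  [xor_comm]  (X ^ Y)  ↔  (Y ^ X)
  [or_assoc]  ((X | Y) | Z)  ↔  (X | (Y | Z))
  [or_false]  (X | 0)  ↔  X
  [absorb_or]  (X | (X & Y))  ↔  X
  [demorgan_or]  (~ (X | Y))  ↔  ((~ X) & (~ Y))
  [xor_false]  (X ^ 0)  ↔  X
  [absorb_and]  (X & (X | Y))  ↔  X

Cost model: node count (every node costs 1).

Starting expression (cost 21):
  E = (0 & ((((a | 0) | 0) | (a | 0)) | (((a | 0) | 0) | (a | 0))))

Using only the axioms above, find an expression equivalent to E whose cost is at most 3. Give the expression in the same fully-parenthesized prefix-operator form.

1. [or_idem →] ((((a | 0) | 0) | (a | 0)) | (((a | 0) | 0) | (a | 0)))  →  (((a | 0) | 0) | (a | 0));  E = (0 & (((a | 0) | 0) | (a | 0)))
2. [or_false →] (a | 0)  →  a;  E = (0 & ((a | 0) | (a | 0)))
3. [or_idem →] ((a | 0) | (a | 0))  →  (a | 0);  E = (0 & (a | 0))
4. [or_false →] (a | 0)  →  a;  cost 3 ≤ 3, done

(0 & a)   [cost 3]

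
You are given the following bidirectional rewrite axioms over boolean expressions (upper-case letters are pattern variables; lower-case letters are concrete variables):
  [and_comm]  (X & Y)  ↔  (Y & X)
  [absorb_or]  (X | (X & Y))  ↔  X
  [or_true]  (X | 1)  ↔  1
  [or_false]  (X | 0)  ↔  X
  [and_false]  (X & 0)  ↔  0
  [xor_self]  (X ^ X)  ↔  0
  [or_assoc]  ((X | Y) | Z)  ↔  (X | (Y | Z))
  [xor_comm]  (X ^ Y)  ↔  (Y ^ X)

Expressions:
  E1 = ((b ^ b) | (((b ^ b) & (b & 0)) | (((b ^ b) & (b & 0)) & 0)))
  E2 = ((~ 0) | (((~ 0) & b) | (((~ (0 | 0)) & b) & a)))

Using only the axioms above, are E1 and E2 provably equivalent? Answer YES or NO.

Every axiom is a valid identity, so a rewrite proof would force E1 and E2 to agree under every assignment.
At a=0, b=0: E1 = 0 but E2 = 1; they differ, so no derivation exists.

NO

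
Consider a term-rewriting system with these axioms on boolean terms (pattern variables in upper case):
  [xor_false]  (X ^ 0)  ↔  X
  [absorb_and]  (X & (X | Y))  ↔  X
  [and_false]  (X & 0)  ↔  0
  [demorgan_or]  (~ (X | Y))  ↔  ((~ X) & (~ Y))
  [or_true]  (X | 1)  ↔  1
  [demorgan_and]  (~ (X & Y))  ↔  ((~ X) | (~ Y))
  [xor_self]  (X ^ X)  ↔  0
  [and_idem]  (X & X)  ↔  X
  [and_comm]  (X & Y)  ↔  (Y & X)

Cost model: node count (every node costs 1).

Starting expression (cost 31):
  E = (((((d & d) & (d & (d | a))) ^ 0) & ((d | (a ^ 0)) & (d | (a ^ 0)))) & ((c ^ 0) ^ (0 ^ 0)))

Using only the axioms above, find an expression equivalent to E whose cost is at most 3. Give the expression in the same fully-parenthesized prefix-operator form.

(1) (d & (d | a))  =[absorb_and →]=  d    ⊢ (((((d & d) & d) ^ 0) & ((d | (a ^ 0)) & (d | (a ^ 0)))) & ((c ^ 0) ^ (0 ^ 0)))
(2) (d & d)  =[and_idem →]=  d    ⊢ ((((d & d) ^ 0) & ((d | (a ^ 0)) & (d | (a ^ 0)))) & ((c ^ 0) ^ (0 ^ 0)))
(3) (0 ^ 0)  =[xor_false →]=  0    ⊢ ((((d & d) ^ 0) & ((d | (a ^ 0)) & (d | (a ^ 0)))) & ((c ^ 0) ^ 0))
(4) ((c ^ 0) ^ 0)  =[xor_false →]=  (c ^ 0)    ⊢ ((((d & d) ^ 0) & ((d | (a ^ 0)) & (d | (a ^ 0)))) & (c ^ 0))
(5) ((d | (a ^ 0)) & (d | (a ^ 0)))  =[and_idem →]=  (d | (a ^ 0))    ⊢ ((((d & d) ^ 0) & (d | (a ^ 0))) & (c ^ 0))
(6) (d & d)  =[and_idem →]=  d    ⊢ (((d ^ 0) & (d | (a ^ 0))) & (c ^ 0))
(7) (a ^ 0)  =[xor_false →]=  a    ⊢ (((d ^ 0) & (d | a)) & (c ^ 0))
(8) (d ^ 0)  =[xor_false →]=  d    ⊢ ((d & (d | a)) & (c ^ 0))
(9) (d & (d | a))  =[absorb_and →]=  d    ⊢ (d & (c ^ 0))
(10) (c ^ 0)  =[xor_false →]=  c    ⊢ cost 3, within 3

(d & c)   [cost 3]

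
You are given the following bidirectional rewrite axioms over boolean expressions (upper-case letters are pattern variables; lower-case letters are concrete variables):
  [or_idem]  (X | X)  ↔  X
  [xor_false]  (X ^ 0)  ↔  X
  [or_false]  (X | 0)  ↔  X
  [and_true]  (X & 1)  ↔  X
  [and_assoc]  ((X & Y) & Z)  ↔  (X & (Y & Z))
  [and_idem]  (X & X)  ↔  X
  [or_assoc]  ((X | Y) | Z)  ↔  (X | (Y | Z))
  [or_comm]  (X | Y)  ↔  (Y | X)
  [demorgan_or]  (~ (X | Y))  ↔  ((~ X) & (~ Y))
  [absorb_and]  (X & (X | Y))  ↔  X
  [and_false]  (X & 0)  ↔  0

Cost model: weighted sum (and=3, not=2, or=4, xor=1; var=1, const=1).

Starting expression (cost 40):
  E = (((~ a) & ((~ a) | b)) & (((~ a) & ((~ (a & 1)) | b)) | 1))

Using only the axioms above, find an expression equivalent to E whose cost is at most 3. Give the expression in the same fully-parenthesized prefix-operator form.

(~ a)   [cost 3]

(1) (a & 1)  =[and_true →]=  a    ⊢ (((~ a) & ((~ a) | b)) & (((~ a) & ((~ a) | b)) | 1))
(2) (((~ a) & ((~ a) | b)) & (((~ a) & ((~ a) | b)) | 1))  =[absorb_and →]=  ((~ a) & ((~ a) | b))
(3) ((~ a) & ((~ a) | b))  =[absorb_and →]=  (~ a)    ⊢ cost 3, within 3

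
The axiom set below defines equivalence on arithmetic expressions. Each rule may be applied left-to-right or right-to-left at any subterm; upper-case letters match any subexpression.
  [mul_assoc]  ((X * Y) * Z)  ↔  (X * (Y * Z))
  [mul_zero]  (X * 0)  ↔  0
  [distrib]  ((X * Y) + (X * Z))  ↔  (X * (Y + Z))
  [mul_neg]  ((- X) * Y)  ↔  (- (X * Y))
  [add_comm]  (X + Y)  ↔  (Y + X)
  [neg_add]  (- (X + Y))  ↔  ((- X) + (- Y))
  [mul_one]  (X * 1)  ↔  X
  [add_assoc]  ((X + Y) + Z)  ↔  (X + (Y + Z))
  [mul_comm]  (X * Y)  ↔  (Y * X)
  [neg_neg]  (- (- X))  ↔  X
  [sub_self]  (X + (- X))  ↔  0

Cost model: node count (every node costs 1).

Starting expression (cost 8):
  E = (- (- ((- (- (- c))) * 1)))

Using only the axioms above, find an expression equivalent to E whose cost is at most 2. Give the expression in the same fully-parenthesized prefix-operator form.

(1) (- (- c))  =[neg_neg →]=  c    ⊢ (- (- ((- c) * 1)))
(2) (- (- ((- c) * 1)))  =[neg_neg →]=  ((- c) * 1)
(3) ((- c) * 1)  =[mul_one →]=  (- c)    ⊢ cost 2, within 2

(- c)   [cost 2]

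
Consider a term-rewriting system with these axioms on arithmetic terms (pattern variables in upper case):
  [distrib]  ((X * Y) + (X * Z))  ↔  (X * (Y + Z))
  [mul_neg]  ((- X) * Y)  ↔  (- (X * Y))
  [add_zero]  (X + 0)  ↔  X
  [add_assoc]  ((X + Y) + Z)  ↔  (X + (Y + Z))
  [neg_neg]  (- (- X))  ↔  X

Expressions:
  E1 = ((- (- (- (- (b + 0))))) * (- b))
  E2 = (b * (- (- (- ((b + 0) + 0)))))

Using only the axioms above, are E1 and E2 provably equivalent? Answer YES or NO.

(1) (b + 0)  =[add_zero →]=  b    ⊢ ((- (- (- (- b)))) * (- b))
(2) (- (- (- (- b))))  =[neg_neg →]=  (- (- b))    ⊢ ((- (- b)) * (- b))
(3) (- (- b))  =[neg_neg →]=  b    ⊢ (b * (- b))
(4) b  =[neg_neg ←]=  (- (- b))    ⊢ (b * (- (- (- b))))
(5) b  =[add_zero ←]=  (b + 0)    ⊢ (b * (- (- (- (b + 0)))))
(6) (b + 0)  =[add_zero ←]=  ((b + 0) + 0)    ⊢ E2

YES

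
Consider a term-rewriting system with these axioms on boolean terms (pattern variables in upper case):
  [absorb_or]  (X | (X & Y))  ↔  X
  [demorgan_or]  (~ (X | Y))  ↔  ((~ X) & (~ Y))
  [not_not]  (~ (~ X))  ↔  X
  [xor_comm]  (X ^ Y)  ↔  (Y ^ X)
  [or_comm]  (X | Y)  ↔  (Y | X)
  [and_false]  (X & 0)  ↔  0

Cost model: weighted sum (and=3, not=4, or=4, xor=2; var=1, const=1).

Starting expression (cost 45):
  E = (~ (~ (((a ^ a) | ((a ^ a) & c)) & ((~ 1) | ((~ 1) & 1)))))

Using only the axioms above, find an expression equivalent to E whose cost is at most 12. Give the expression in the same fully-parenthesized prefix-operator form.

1. [absorb_or →] ((a ^ a) | ((a ^ a) & c))  →  (a ^ a);  E = (~ (~ ((a ^ a) & ((~ 1) | ((~ 1) & 1)))))
2. [not_not →] (~ (~ ((a ^ a) & ((~ 1) | ((~ 1) & 1)))))  →  ((a ^ a) & ((~ 1) | ((~ 1) & 1)))
3. [absorb_or →] ((~ 1) | ((~ 1) & 1))  →  (~ 1);  cost 12 ≤ 12, done

((a ^ a) & (~ 1))   [cost 12]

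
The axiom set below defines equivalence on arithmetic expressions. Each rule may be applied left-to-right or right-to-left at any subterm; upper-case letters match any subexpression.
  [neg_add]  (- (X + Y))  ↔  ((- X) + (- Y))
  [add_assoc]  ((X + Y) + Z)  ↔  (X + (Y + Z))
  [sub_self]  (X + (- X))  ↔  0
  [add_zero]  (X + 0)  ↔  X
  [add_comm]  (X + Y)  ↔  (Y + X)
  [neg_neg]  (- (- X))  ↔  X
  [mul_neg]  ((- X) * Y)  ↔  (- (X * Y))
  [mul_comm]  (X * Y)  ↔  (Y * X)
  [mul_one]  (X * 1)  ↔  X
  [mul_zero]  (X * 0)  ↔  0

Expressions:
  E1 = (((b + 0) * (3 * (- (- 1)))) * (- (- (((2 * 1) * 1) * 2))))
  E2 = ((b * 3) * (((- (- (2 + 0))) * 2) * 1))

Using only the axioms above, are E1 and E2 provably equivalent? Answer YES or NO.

1. [mul_one →] (2 * 1)  →  2;  E1 = (((b + 0) * (3 * (- (- 1)))) * (- (- ((2 * 1) * 2))))
2. [neg_neg →] (- (- 1))  →  1;  E1 = (((b + 0) * (3 * 1)) * (- (- ((2 * 1) * 2))))
3. [add_zero →] (b + 0)  →  b;  E1 = ((b * (3 * 1)) * (- (- ((2 * 1) * 2))))
4. [mul_one →] (2 * 1)  →  2;  E1 = ((b * (3 * 1)) * (- (- (2 * 2))))
5. [neg_neg →] (- (- (2 * 2)))  →  (2 * 2);  E1 = ((b * (3 * 1)) * (2 * 2))
6. [mul_one →] (3 * 1)  →  3;  E1 = ((b * 3) * (2 * 2))
7. [neg_neg ←] 2  →  (- (- 2));  E1 = ((b * 3) * ((- (- 2)) * 2))
8. [add_zero ←] 2  →  (2 + 0);  E1 = ((b * 3) * ((- (- (2 + 0))) * 2))
9. [mul_one ←] ((- (- (2 + 0))) * 2)  →  (((- (- (2 + 0))) * 2) * 1);  this is E2

YES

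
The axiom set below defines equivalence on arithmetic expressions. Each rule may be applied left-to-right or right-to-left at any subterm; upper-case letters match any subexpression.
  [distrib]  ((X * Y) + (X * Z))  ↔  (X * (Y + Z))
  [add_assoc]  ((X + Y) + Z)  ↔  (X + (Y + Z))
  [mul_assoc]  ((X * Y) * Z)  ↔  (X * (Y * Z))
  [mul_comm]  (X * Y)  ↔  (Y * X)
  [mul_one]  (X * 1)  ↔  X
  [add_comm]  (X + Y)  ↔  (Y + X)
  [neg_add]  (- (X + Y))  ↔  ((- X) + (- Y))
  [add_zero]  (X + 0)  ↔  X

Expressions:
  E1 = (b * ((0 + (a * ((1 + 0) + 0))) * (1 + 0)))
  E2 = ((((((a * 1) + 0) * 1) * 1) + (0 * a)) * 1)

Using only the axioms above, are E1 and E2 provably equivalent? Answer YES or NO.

NO

All listed rules preserve value, hence provable equivalence implies equal values everywhere; look for a separating assignment.
a=1, b=0 gives E1 ↦ 0, E2 ↦ 1; values differ ⇒ not provably equivalent.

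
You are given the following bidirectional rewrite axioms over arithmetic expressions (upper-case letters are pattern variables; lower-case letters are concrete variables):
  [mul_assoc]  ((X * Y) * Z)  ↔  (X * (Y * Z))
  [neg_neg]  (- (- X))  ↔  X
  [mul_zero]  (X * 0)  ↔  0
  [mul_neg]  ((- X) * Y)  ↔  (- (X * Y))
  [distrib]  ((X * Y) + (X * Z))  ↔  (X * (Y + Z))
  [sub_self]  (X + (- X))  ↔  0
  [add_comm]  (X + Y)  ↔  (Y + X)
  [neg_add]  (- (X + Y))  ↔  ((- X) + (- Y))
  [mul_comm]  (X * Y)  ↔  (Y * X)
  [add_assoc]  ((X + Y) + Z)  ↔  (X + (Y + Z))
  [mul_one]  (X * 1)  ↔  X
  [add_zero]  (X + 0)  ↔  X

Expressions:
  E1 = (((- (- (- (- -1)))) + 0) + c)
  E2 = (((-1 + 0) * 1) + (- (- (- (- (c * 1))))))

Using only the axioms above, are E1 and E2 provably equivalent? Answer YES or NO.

YES

(1) (- (- -1))  =[neg_neg →]=  -1    ⊢ (((- (- -1)) + 0) + c)
(2) (- (- -1))  =[neg_neg →]=  -1    ⊢ ((-1 + 0) + c)
(3) (-1 + 0)  =[add_zero →]=  -1    ⊢ (-1 + c)
(4) c  =[neg_neg ←]=  (- (- c))    ⊢ (-1 + (- (- c)))
(5) -1  =[add_zero ←]=  (-1 + 0)    ⊢ ((-1 + 0) + (- (- c)))
(6) (-1 + 0)  =[mul_one ←]=  ((-1 + 0) * 1)    ⊢ (((-1 + 0) * 1) + (- (- c)))
(7) (- (- c))  =[neg_neg ←]=  (- (- (- (- c))))    ⊢ (((-1 + 0) * 1) + (- (- (- (- c)))))
(8) c  =[mul_one ←]=  (c * 1)    ⊢ E2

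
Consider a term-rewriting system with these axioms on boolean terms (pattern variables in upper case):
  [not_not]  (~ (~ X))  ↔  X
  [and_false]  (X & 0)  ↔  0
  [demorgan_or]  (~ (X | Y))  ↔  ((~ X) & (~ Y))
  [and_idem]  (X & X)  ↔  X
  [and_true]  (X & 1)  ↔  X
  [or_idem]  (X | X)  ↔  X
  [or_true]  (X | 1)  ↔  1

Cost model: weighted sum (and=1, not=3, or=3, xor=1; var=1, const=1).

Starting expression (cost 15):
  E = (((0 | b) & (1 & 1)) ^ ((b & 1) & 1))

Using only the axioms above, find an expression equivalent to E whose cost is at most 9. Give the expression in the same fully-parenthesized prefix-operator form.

((0 | b) ^ (b & 1))   [cost 9]

step 1: and_true (→) rewrites ((b & 1) & 1) into (b & 1), now (((0 | b) & (1 & 1)) ^ (b & 1))
step 2: and_true (→) rewrites (1 & 1) into 1, now (((0 | b) & 1) ^ (b & 1))
step 3: and_true (→) rewrites ((0 | b) & 1) into (0 | b), reaching cost 9 (bound 9)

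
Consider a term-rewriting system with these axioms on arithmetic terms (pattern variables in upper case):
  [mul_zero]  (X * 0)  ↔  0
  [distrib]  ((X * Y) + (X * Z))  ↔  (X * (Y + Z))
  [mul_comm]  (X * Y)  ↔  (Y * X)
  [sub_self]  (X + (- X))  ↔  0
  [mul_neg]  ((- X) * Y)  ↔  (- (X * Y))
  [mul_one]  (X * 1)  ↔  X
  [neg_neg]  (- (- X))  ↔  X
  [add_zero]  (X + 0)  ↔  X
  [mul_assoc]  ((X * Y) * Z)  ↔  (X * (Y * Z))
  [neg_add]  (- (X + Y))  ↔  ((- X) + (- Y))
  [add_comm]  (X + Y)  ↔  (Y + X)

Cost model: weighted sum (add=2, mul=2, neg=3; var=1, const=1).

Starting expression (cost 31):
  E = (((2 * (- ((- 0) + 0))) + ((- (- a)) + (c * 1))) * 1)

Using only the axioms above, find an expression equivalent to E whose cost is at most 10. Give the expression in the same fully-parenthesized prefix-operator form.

(1) (((2 * (- ((- 0) + 0))) + ((- (- a)) + (c * 1))) * 1)  =[mul_one →]=  ((2 * (- ((- 0) + 0))) + ((- (- a)) + (c * 1)))
(2) ((- 0) + 0)  =[add_zero →]=  (- 0)    ⊢ ((2 * (- (- 0))) + ((- (- a)) + (c * 1)))
(3) ((2 * (- (- 0))) + ((- (- a)) + (c * 1)))  =[add_comm →]=  (((- (- a)) + (c * 1)) + (2 * (- (- 0))))
(4) (- (- a))  =[neg_neg →]=  a    ⊢ ((a + (c * 1)) + (2 * (- (- 0))))
(5) (- (- 0))  =[neg_neg →]=  0    ⊢ ((a + (c * 1)) + (2 * 0))
(6) (c * 1)  =[mul_one →]=  c    ⊢ cost 10, within 10

((a + c) + (2 * 0))   [cost 10]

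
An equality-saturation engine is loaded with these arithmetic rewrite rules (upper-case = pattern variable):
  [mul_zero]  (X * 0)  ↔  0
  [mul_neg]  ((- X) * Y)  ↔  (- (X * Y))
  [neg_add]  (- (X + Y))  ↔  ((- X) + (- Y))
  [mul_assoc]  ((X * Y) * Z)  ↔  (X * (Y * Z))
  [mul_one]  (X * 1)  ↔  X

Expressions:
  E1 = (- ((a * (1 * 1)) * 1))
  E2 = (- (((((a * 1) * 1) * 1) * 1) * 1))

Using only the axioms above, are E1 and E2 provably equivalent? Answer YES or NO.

YES

1. [mul_one →] ((a * (1 * 1)) * 1)  →  (a * (1 * 1));  E1 = (- (a * (1 * 1)))
2. [mul_one →] (1 * 1)  →  1;  E1 = (- (a * 1))
3. [mul_one ←] a  →  (a * 1);  E1 = (- ((a * 1) * 1))
4. [mul_one ←] ((a * 1) * 1)  →  (((a * 1) * 1) * 1);  E1 = (- (((a * 1) * 1) * 1))
5. [mul_one ←] ((a * 1) * 1)  →  (((a * 1) * 1) * 1);  E1 = (- ((((a * 1) * 1) * 1) * 1))
6. [mul_one ←] ((a * 1) * 1)  →  (((a * 1) * 1) * 1);  this is E2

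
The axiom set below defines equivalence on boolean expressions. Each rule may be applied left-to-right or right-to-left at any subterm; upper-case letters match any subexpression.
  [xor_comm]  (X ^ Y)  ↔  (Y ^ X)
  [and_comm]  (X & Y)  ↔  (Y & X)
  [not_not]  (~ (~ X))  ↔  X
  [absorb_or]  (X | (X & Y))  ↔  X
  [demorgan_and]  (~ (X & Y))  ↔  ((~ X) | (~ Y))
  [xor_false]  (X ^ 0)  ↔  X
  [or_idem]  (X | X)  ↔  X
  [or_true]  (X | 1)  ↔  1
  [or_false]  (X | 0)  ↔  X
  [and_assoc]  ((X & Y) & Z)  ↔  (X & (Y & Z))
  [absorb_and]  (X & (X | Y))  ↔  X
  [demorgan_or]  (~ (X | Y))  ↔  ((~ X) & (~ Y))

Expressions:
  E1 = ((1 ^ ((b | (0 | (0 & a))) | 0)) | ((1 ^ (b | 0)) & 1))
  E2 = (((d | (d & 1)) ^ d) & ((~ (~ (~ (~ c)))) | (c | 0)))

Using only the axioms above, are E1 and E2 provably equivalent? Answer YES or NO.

All listed rules preserve value, hence provable equivalence implies equal values everywhere; look for a separating assignment.
a=0, b=0, c=0, d=0 gives E1 ↦ 1, E2 ↦ 0; values differ ⇒ not provably equivalent.

NO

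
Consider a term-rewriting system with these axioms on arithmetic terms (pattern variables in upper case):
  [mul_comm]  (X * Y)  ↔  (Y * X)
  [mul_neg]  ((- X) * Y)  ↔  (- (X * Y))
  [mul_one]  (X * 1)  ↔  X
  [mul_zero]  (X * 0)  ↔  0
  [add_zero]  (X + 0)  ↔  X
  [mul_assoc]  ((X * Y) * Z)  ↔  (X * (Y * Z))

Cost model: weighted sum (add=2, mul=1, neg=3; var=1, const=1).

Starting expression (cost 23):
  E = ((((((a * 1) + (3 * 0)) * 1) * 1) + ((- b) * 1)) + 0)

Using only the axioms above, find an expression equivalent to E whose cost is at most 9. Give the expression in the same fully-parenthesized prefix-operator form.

((a * 1) + (- b))   [cost 9]

1. [add_zero →] ((((((a * 1) + (3 * 0)) * 1) * 1) + ((- b) * 1)) + 0)  →  (((((a * 1) + (3 * 0)) * 1) * 1) + ((- b) * 1))
2. [mul_zero →] (3 * 0)  →  0;  E = (((((a * 1) + 0) * 1) * 1) + ((- b) * 1))
3. [add_zero →] ((a * 1) + 0)  →  (a * 1);  E = ((((a * 1) * 1) * 1) + ((- b) * 1))
4. [mul_one →] ((- b) * 1)  →  (- b);  E = ((((a * 1) * 1) * 1) + (- b))
5. [mul_one →] (a * 1)  →  a;  E = (((a * 1) * 1) + (- b))
6. [mul_one →] (a * 1)  →  a;  cost 9 ≤ 9, done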